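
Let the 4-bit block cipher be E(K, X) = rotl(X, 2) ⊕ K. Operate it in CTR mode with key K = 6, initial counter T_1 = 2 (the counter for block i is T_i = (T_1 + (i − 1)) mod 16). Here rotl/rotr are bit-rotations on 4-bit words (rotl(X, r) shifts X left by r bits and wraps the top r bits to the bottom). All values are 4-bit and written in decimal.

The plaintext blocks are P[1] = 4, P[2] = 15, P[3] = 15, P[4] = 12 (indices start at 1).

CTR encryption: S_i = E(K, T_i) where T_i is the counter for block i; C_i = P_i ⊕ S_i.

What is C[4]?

C[4] = 15

C[1]: T = 2, S = E(K, T) = 14; 4 ⊕ 14 = 10.
C[2]: T = 3, S = E(K, T) = 10; 15 ⊕ 10 = 5.
C[3]: T = 4, S = E(K, T) = 7; 15 ⊕ 7 = 8.
C[4]: T = 5, S = E(K, T) = 3; 12 ⊕ 3 = 15.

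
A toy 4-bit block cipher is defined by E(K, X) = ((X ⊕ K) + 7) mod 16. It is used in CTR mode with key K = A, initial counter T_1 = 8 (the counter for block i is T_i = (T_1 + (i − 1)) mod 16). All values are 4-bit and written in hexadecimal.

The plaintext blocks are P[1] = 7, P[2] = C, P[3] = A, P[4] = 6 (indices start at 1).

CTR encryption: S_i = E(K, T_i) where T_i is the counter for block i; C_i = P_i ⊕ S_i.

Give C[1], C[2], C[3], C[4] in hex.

C[1] = E, C[2] = 6, C[3] = D, C[4] = E

C[1]: T = 8, S = E(K, T) = 9; 7 ⊕ 9 = E.
C[2]: T = 9, S = E(K, T) = A; C ⊕ A = 6.
C[3]: T = A, S = E(K, T) = 7; A ⊕ 7 = D.
C[4]: T = B, S = E(K, T) = 8; 6 ⊕ 8 = E.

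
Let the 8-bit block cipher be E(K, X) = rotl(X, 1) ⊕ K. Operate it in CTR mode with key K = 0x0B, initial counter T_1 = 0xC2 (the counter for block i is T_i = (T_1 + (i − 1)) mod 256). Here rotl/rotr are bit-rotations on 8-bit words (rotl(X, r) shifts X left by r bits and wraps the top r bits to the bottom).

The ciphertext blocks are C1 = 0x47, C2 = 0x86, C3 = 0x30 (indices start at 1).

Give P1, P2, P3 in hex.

P1 = 0xC9, P2 = 0x0A, P3 = 0xB2

CTR decryption: S_i = E(K, T_i) where T_i is the counter for block i; P_i = C_i ⊕ S_i.
P1: T = 0xC2, S = E(K, T) = 0x8E; 0x47 ⊕ 0x8E = 0xC9.
P2: T = 0xC3, S = E(K, T) = 0x8C; 0x86 ⊕ 0x8C = 0x0A.
P3: T = 0xC4, S = E(K, T) = 0x82; 0x30 ⊕ 0x82 = 0xB2.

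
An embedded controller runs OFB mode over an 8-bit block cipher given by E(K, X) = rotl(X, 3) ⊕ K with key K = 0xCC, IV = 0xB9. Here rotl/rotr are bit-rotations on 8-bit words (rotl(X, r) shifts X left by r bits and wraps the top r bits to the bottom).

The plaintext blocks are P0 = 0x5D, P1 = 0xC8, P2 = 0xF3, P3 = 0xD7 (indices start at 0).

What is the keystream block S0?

0x01

OFB encryption: S_i = E(K, S_{i−1}) with S_{−1} = IV; C_i = P_i ⊕ S_i.
C0: S = E(K, 0xB9) = 0x01; 0x5D ⊕ 0x01 = 0x5C.
So S0 = 0x01.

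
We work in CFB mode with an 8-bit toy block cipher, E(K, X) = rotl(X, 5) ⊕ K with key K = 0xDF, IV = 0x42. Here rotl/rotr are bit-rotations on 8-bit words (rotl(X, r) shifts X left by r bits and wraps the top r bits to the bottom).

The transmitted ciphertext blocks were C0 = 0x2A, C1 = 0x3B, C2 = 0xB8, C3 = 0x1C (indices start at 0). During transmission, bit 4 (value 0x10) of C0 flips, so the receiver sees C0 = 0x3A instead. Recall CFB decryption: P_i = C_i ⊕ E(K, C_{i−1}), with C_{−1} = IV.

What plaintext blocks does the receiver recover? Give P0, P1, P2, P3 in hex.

P0 = 0xAD, P1 = 0xA3, P2 = 0x00, P3 = 0xD4

Only C0 changed, to 0x3A. In CFB, a change in C_i flips the same bit in P_i and garbles P_{i+1}. Decrypting the received ciphertext:
P0: E(K, 0x42) = 0x97; 0x3A ⊕ 0x97 = 0xAD.
P1: E(K, 0x3A) = 0x98; 0x3B ⊕ 0x98 = 0xA3.
P2: E(K, 0x3B) = 0xB8; 0xB8 ⊕ 0xB8 = 0x00.
P3: E(K, 0xB8) = 0xC8; 0x1C ⊕ 0xC8 = 0xD4.
Blocks that differ from the original plaintext: P0, P1.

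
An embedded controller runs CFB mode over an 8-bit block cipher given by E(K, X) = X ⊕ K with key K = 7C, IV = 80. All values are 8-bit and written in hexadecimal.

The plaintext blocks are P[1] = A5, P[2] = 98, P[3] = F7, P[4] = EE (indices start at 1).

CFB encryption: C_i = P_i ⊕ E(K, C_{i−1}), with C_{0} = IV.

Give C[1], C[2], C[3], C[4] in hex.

C[1] = 59, C[2] = BD, C[3] = 36, C[4] = A4

C[1]: E(K, 80) = FC; A5 ⊕ FC = 59.
C[2]: E(K, 59) = 25; 98 ⊕ 25 = BD.
C[3]: E(K, BD) = C1; F7 ⊕ C1 = 36.
C[4]: E(K, 36) = 4A; EE ⊕ 4A = A4.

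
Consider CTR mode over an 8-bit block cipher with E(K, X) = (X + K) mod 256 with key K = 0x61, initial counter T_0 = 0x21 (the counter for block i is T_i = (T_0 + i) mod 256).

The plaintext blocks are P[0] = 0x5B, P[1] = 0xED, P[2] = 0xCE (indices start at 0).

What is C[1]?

CTR encryption: S_i = E(K, T_i) where T_i is the counter for block i; C_i = P_i ⊕ S_i.
C[0]: T = 0x21, S = E(K, T) = 0x82; 0x5B ⊕ 0x82 = 0xD9.
C[1]: T = 0x22, S = E(K, T) = 0x83; 0xED ⊕ 0x83 = 0x6E.

C[1] = 0x6E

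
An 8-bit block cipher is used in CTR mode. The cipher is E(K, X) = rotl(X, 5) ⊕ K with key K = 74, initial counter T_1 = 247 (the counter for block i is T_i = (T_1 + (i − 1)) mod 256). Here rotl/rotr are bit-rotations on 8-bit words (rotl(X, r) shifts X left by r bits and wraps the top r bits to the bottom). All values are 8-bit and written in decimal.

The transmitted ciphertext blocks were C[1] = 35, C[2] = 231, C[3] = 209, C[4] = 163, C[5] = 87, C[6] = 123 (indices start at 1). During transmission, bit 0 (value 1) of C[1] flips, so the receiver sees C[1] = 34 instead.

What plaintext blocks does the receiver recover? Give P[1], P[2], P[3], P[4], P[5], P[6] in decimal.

CTR decryption: S_i = E(K, T_i) where T_i is the counter for block i; P_i = C_i ⊕ S_i.
Only C[1] changed, to 34. In CTR, a change in C_i flips the same bit in P_i only; the keystream is unaffected. Decrypting the received ciphertext:
P[1]: T = 247, S = E(K, T) = 180; 34 ⊕ 180 = 150.
P[2]: T = 248, S = E(K, T) = 85; 231 ⊕ 85 = 178.
P[3]: T = 249, S = E(K, T) = 117; 209 ⊕ 117 = 164.
P[4]: T = 250, S = E(K, T) = 21; 163 ⊕ 21 = 182.
P[5]: T = 251, S = E(K, T) = 53; 87 ⊕ 53 = 98.
P[6]: T = 252, S = E(K, T) = 213; 123 ⊕ 213 = 174.
Blocks that differ from the original plaintext: P[1].

P[1] = 150, P[2] = 178, P[3] = 164, P[4] = 182, P[5] = 98, P[6] = 174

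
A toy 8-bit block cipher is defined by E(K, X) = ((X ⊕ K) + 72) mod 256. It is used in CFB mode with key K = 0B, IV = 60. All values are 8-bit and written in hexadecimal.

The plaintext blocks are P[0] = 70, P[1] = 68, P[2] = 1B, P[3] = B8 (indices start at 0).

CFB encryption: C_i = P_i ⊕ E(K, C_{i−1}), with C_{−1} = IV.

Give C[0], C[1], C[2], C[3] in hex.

C[0] = AD, C[1] = 70, C[2] = F6, C[3] = D7

C[0]: E(K, 60) = DD; 70 ⊕ DD = AD.
C[1]: E(K, AD) = 18; 68 ⊕ 18 = 70.
C[2]: E(K, 70) = ED; 1B ⊕ ED = F6.
C[3]: E(K, F6) = 6F; B8 ⊕ 6F = D7.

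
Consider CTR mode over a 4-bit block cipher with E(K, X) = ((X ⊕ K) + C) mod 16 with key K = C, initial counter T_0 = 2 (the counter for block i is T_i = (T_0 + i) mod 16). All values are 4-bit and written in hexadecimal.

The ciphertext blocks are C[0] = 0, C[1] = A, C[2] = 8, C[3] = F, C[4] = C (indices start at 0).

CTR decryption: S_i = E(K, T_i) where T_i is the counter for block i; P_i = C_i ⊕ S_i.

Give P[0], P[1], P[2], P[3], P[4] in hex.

P[0]: T = 2, S = E(K, T) = A; 0 ⊕ A = A.
P[1]: T = 3, S = E(K, T) = B; A ⊕ B = 1.
P[2]: T = 4, S = E(K, T) = 4; 8 ⊕ 4 = C.
P[3]: T = 5, S = E(K, T) = 5; F ⊕ 5 = A.
P[4]: T = 6, S = E(K, T) = 6; C ⊕ 6 = A.

P[0] = A, P[1] = 1, P[2] = C, P[3] = A, P[4] = A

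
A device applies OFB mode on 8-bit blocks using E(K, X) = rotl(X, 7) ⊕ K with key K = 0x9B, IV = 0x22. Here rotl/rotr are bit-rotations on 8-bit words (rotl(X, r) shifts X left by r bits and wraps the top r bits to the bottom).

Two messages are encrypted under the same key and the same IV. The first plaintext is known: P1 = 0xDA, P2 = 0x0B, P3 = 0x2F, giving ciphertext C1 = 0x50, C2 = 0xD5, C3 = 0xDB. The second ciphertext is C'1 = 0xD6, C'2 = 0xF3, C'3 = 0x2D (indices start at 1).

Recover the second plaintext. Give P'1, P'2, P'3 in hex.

P'1 = 0x5C, P'2 = 0x2D, P'3 = 0xD9

In OFB with a reused IV, both messages share the same keystream S_i, so C_i ⊕ C'_i = P_i ⊕ P'_i and thus P'_i = P_i ⊕ C_i ⊕ C'_i.
P'1: 0xDA ⊕ 0x50 ⊕ 0xD6 = 0x5C.
P'2: 0x0B ⊕ 0xD5 ⊕ 0xF3 = 0x2D.
P'3: 0x2F ⊕ 0xDB ⊕ 0x2D = 0xD9.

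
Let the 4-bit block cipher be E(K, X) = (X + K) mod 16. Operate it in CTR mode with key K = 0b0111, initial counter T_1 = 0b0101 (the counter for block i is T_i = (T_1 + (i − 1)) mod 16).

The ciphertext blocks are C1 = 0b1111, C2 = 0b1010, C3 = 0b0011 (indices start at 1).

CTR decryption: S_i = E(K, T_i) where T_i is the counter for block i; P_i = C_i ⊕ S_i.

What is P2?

P2 = 0b0111

P2: T = 0b0110, S = E(K, T) = 0b1101; 0b1010 ⊕ 0b1101 = 0b0111.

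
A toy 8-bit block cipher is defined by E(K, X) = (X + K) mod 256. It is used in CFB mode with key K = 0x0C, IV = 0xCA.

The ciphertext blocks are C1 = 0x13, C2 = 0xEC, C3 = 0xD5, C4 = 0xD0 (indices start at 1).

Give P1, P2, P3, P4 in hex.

P1 = 0xC5, P2 = 0xF3, P3 = 0x2D, P4 = 0x31

CFB decryption: P_i = C_i ⊕ E(K, C_{i−1}), with C_{0} = IV.
P1: E(K, 0xCA) = 0xD6; 0x13 ⊕ 0xD6 = 0xC5.
P2: E(K, 0x13) = 0x1F; 0xEC ⊕ 0x1F = 0xF3.
P3: E(K, 0xEC) = 0xF8; 0xD5 ⊕ 0xF8 = 0x2D.
P4: E(K, 0xD5) = 0xE1; 0xD0 ⊕ 0xE1 = 0x31.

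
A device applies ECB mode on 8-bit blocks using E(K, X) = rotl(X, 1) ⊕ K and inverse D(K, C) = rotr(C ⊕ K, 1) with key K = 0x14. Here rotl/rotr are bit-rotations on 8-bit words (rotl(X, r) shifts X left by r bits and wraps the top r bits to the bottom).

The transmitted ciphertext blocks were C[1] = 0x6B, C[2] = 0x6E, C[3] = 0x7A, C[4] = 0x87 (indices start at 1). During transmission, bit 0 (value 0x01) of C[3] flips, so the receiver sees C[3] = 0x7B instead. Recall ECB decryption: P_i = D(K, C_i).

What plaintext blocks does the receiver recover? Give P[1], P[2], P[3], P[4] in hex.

P[1] = 0xBF, P[2] = 0x3D, P[3] = 0xB7, P[4] = 0xC9

Only C[3] changed, to 0x7B. In ECB, a change in C_i affects only P_i. Decrypting the received ciphertext:
P[1]: D(K, 0x6B) = 0xBF.
P[2]: D(K, 0x6E) = 0x3D.
P[3]: D(K, 0x7B) = 0xB7.
P[4]: D(K, 0x87) = 0xC9.
Blocks that differ from the original plaintext: P[3].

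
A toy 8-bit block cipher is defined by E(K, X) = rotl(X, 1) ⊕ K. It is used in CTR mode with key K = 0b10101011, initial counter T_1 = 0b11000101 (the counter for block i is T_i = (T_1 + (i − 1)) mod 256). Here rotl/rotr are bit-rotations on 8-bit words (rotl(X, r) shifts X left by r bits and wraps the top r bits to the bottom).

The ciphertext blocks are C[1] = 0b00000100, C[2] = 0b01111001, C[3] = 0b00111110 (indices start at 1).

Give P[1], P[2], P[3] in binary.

P[1] = 0b00100100, P[2] = 0b01011111, P[3] = 0b00011010

CTR decryption: S_i = E(K, T_i) where T_i is the counter for block i; P_i = C_i ⊕ S_i.
P[1]: T = 0b11000101, S = E(K, T) = 0b00100000; 0b00000100 ⊕ 0b00100000 = 0b00100100.
P[2]: T = 0b11000110, S = E(K, T) = 0b00100110; 0b01111001 ⊕ 0b00100110 = 0b01011111.
P[3]: T = 0b11000111, S = E(K, T) = 0b00100100; 0b00111110 ⊕ 0b00100100 = 0b00011010.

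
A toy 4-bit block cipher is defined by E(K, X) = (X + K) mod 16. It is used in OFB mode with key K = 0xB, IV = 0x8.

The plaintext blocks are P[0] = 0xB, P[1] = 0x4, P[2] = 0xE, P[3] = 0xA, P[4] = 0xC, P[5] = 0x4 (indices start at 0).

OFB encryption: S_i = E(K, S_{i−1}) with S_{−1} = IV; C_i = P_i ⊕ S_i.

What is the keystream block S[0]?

0x3

C[0]: S = E(K, 0x8) = 0x3; 0xB ⊕ 0x3 = 0x8.
So S[0] = 0x3.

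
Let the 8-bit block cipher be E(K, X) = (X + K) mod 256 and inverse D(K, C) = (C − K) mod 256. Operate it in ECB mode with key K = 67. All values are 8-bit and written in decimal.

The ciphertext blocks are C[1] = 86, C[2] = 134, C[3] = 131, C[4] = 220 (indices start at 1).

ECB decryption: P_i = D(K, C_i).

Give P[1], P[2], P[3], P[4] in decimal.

P[1]: D(K, 86) = 19.
P[2]: D(K, 134) = 67.
P[3]: D(K, 131) = 64.
P[4]: D(K, 220) = 153.

P[1] = 19, P[2] = 67, P[3] = 64, P[4] = 153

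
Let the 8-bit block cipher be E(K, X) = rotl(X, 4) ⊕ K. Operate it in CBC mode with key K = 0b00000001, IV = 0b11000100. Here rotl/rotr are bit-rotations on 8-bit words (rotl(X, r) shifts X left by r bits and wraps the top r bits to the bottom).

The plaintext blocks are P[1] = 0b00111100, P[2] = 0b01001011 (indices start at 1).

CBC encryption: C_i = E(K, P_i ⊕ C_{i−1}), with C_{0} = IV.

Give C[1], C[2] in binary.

C[1] = 0b10001110, C[2] = 0b01011101

C[1]: P[1] ⊕ 0b11000100 = 0b11111000; E(K, 0b11111000) = 0b10001110.
C[2]: P[2] ⊕ 0b10001110 = 0b11000101; E(K, 0b11000101) = 0b01011101.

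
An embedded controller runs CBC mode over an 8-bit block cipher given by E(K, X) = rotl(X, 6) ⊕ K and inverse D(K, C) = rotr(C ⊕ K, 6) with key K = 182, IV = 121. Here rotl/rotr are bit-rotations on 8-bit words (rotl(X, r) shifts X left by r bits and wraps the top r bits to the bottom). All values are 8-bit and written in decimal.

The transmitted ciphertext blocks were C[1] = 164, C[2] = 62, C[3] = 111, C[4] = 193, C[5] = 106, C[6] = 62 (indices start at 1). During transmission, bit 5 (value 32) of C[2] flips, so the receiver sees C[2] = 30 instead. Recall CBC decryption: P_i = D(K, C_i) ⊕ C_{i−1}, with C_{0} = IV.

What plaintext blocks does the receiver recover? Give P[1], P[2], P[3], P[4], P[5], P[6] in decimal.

P[1] = 49, P[2] = 6, P[3] = 121, P[4] = 178, P[5] = 178, P[6] = 72

Only C[2] changed, to 30. In CBC, a change in C_i garbles P_i and flips the same bit in P_{i+1}. Decrypting the received ciphertext:
P[1]: D(K, 164) = 72; 72 ⊕ 121 = 49.
P[2]: D(K, 30) = 162; 162 ⊕ 164 = 6.
P[3]: D(K, 111) = 103; 103 ⊕ 30 = 121.
P[4]: D(K, 193) = 221; 221 ⊕ 111 = 178.
P[5]: D(K, 106) = 115; 115 ⊕ 193 = 178.
P[6]: D(K, 62) = 34; 34 ⊕ 106 = 72.
Blocks that differ from the original plaintext: P[2], P[3].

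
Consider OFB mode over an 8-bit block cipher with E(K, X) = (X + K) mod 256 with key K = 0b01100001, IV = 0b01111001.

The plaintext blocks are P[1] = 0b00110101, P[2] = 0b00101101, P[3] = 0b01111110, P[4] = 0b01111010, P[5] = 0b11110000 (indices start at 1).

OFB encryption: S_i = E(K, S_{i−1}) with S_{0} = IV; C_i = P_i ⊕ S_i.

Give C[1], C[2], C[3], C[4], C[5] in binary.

C[1] = 0b11101111, C[2] = 0b00010110, C[3] = 0b11100010, C[4] = 0b10000111, C[5] = 0b10101110

C[1]: S = E(K, 0b01111001) = 0b11011010; 0b00110101 ⊕ 0b11011010 = 0b11101111.
C[2]: S = E(K, 0b11011010) = 0b00111011; 0b00101101 ⊕ 0b00111011 = 0b00010110.
C[3]: S = E(K, 0b00111011) = 0b10011100; 0b01111110 ⊕ 0b10011100 = 0b11100010.
C[4]: S = E(K, 0b10011100) = 0b11111101; 0b01111010 ⊕ 0b11111101 = 0b10000111.
C[5]: S = E(K, 0b11111101) = 0b01011110; 0b11110000 ⊕ 0b01011110 = 0b10101110.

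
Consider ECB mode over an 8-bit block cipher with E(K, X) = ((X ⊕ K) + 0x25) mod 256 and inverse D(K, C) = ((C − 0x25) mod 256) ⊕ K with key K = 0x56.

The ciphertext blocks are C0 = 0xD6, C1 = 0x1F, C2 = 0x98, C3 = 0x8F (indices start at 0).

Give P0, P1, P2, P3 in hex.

ECB decryption: P_i = D(K, C_i).
P0: D(K, 0xD6) = 0xE7.
P1: D(K, 0x1F) = 0xAC.
P2: D(K, 0x98) = 0x25.
P3: D(K, 0x8F) = 0x3C.

P0 = 0xE7, P1 = 0xAC, P2 = 0x25, P3 = 0x3C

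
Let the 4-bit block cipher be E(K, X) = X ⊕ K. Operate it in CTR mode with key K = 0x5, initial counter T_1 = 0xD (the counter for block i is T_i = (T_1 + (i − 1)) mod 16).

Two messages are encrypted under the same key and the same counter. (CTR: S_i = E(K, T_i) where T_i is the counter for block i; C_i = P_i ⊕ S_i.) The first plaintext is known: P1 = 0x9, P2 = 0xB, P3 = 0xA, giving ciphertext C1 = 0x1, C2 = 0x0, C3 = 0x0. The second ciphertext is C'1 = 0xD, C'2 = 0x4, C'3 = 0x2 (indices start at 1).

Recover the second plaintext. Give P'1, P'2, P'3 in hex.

In CTR with a reused counter, both messages share the same keystream S_i, so C_i ⊕ C'_i = P_i ⊕ P'_i and thus P'_i = P_i ⊕ C_i ⊕ C'_i.
P'1: 0x9 ⊕ 0x1 ⊕ 0xD = 0x5.
P'2: 0xB ⊕ 0x0 ⊕ 0x4 = 0xF.
P'3: 0xA ⊕ 0x0 ⊕ 0x2 = 0x8.

P'1 = 0x5, P'2 = 0xF, P'3 = 0x8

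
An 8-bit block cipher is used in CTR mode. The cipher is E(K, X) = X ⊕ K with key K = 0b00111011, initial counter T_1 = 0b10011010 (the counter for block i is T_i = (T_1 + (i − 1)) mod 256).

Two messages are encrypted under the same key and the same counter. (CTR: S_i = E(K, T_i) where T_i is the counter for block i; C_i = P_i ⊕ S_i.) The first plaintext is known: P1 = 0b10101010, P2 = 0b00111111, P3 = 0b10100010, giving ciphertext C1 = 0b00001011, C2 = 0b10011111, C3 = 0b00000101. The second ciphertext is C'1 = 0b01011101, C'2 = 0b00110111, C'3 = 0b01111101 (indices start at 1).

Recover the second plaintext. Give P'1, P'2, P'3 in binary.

P'1 = 0b11111100, P'2 = 0b10010111, P'3 = 0b11011010

In CTR with a reused counter, both messages share the same keystream S_i, so C_i ⊕ C'_i = P_i ⊕ P'_i and thus P'_i = P_i ⊕ C_i ⊕ C'_i.
P'1: 0b10101010 ⊕ 0b00001011 ⊕ 0b01011101 = 0b11111100.
P'2: 0b00111111 ⊕ 0b10011111 ⊕ 0b00110111 = 0b10010111.
P'3: 0b10100010 ⊕ 0b00000101 ⊕ 0b01111101 = 0b11011010.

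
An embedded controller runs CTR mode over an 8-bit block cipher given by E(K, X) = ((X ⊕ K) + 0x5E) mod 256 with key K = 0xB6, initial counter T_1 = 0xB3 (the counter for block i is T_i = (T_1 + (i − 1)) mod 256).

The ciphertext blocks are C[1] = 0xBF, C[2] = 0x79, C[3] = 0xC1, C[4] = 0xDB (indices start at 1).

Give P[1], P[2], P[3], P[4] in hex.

P[1] = 0xDC, P[2] = 0x19, P[3] = 0xA0, P[4] = 0x85

CTR decryption: S_i = E(K, T_i) where T_i is the counter for block i; P_i = C_i ⊕ S_i.
P[1]: T = 0xB3, S = E(K, T) = 0x63; 0xBF ⊕ 0x63 = 0xDC.
P[2]: T = 0xB4, S = E(K, T) = 0x60; 0x79 ⊕ 0x60 = 0x19.
P[3]: T = 0xB5, S = E(K, T) = 0x61; 0xC1 ⊕ 0x61 = 0xA0.
P[4]: T = 0xB6, S = E(K, T) = 0x5E; 0xDB ⊕ 0x5E = 0x85.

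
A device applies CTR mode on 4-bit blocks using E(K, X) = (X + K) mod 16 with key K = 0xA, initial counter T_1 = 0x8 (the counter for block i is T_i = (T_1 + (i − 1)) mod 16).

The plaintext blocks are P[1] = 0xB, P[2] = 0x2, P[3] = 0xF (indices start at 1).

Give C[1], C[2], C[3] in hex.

C[1] = 0x9, C[2] = 0x1, C[3] = 0xB

CTR encryption: S_i = E(K, T_i) where T_i is the counter for block i; C_i = P_i ⊕ S_i.
C[1]: T = 0x8, S = E(K, T) = 0x2; 0xB ⊕ 0x2 = 0x9.
C[2]: T = 0x9, S = E(K, T) = 0x3; 0x2 ⊕ 0x3 = 0x1.
C[3]: T = 0xA, S = E(K, T) = 0x4; 0xF ⊕ 0x4 = 0xB.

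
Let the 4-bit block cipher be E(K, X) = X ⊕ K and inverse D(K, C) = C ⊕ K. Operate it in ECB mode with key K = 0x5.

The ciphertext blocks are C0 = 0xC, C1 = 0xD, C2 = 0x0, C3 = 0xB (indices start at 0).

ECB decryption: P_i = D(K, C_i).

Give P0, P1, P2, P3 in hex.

P0: D(K, 0xC) = 0x9.
P1: D(K, 0xD) = 0x8.
P2: D(K, 0x0) = 0x5.
P3: D(K, 0xB) = 0xE.

P0 = 0x9, P1 = 0x8, P2 = 0x5, P3 = 0xE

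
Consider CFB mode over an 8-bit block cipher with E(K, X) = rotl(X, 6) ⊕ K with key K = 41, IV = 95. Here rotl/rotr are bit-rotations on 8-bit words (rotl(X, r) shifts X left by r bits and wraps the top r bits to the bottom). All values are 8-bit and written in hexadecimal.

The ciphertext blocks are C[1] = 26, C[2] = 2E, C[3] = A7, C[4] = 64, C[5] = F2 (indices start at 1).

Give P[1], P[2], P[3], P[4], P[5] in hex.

P[1] = 02, P[2] = E6, P[3] = 6D, P[4] = CC, P[5] = AA

CFB decryption: P_i = C_i ⊕ E(K, C_{i−1}), with C_{0} = IV.
P[1]: E(K, 95) = 24; 26 ⊕ 24 = 02.
P[2]: E(K, 26) = C8; 2E ⊕ C8 = E6.
P[3]: E(K, 2E) = CA; A7 ⊕ CA = 6D.
P[4]: E(K, A7) = A8; 64 ⊕ A8 = CC.
P[5]: E(K, 64) = 58; F2 ⊕ 58 = AA.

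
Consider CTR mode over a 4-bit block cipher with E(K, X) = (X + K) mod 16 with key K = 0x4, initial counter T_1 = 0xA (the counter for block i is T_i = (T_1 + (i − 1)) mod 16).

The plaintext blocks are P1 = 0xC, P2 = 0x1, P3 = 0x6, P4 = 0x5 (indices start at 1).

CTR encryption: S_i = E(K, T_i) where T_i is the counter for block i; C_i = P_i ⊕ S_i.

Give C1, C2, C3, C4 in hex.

C1 = 0x2, C2 = 0xE, C3 = 0x6, C4 = 0x4

C1: T = 0xA, S = E(K, T) = 0xE; 0xC ⊕ 0xE = 0x2.
C2: T = 0xB, S = E(K, T) = 0xF; 0x1 ⊕ 0xF = 0xE.
C3: T = 0xC, S = E(K, T) = 0x0; 0x6 ⊕ 0x0 = 0x6.
C4: T = 0xD, S = E(K, T) = 0x1; 0x5 ⊕ 0x1 = 0x4.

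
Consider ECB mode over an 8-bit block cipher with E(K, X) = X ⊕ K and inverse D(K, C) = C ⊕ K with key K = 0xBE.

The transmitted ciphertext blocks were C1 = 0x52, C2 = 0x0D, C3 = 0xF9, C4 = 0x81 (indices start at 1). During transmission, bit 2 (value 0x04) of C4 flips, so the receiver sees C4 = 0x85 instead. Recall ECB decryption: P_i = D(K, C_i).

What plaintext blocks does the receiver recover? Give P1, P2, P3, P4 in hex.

P1 = 0xEC, P2 = 0xB3, P3 = 0x47, P4 = 0x3B

Only C4 changed, to 0x85. In ECB, a change in C_i affects only P_i. Decrypting the received ciphertext:
P1: D(K, 0x52) = 0xEC.
P2: D(K, 0x0D) = 0xB3.
P3: D(K, 0xF9) = 0x47.
P4: D(K, 0x85) = 0x3B.
Blocks that differ from the original plaintext: P4.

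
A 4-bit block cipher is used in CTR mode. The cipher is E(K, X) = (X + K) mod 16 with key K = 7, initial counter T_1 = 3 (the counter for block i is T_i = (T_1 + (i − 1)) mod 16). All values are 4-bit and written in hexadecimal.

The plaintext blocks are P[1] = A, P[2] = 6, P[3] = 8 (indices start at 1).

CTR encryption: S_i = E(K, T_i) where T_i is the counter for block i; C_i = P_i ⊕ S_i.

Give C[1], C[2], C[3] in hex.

C[1] = 0, C[2] = D, C[3] = 4

C[1]: T = 3, S = E(K, T) = A; A ⊕ A = 0.
C[2]: T = 4, S = E(K, T) = B; 6 ⊕ B = D.
C[3]: T = 5, S = E(K, T) = C; 8 ⊕ C = 4.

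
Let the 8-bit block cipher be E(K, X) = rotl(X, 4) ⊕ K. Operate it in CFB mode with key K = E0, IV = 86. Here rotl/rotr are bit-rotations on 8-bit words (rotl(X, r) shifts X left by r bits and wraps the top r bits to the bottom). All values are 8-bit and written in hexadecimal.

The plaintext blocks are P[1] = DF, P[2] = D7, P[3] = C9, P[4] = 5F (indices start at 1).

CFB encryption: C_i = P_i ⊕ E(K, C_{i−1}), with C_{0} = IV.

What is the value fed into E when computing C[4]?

0D

C[1]: E(K, 86) = 88; DF ⊕ 88 = 57.
C[2]: E(K, 57) = 95; D7 ⊕ 95 = 42.
C[3]: E(K, 42) = C4; C9 ⊕ C4 = 0D.
C[4]: E(K, 0D) = 30; 5F ⊕ 30 = 6F.
So the input to E for block [4] is 0D.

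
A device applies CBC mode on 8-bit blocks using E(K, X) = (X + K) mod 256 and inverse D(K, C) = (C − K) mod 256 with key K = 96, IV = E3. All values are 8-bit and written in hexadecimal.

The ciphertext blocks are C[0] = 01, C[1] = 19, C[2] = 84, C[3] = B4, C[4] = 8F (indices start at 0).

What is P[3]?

CBC decryption: P_i = D(K, C_i) ⊕ C_{i−1}, with C_{−1} = IV.
P[3]: D(K, B4) = 1E; 1E ⊕ 84 = 9A.

P[3] = 9A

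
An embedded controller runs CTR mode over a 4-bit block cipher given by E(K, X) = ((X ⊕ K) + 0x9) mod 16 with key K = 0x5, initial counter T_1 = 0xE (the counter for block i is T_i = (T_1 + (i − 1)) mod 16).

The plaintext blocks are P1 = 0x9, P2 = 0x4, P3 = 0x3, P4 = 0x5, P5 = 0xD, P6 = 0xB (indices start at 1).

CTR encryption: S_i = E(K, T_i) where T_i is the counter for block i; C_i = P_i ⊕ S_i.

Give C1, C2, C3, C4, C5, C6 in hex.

C1 = 0xD, C2 = 0x7, C3 = 0xD, C4 = 0x8, C5 = 0xD, C6 = 0x4

C1: T = 0xE, S = E(K, T) = 0x4; 0x9 ⊕ 0x4 = 0xD.
C2: T = 0xF, S = E(K, T) = 0x3; 0x4 ⊕ 0x3 = 0x7.
C3: T = 0x0, S = E(K, T) = 0xE; 0x3 ⊕ 0xE = 0xD.
C4: T = 0x1, S = E(K, T) = 0xD; 0x5 ⊕ 0xD = 0x8.
C5: T = 0x2, S = E(K, T) = 0x0; 0xD ⊕ 0x0 = 0xD.
C6: T = 0x3, S = E(K, T) = 0xF; 0xB ⊕ 0xF = 0x4.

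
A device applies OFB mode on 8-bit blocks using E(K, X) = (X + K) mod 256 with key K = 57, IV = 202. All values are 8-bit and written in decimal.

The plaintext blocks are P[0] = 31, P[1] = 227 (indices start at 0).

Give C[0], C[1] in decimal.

C[0] = 28, C[1] = 223

OFB encryption: S_i = E(K, S_{i−1}) with S_{−1} = IV; C_i = P_i ⊕ S_i.
C[0]: S = E(K, 202) = 3; 31 ⊕ 3 = 28.
C[1]: S = E(K, 3) = 60; 227 ⊕ 60 = 223.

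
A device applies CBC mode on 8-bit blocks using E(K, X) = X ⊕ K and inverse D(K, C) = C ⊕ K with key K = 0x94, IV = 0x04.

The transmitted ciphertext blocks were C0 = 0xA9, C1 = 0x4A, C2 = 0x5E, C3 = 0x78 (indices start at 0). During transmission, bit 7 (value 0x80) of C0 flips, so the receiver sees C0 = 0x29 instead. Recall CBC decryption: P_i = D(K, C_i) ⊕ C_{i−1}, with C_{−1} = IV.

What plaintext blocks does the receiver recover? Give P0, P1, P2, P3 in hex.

P0 = 0xB9, P1 = 0xF7, P2 = 0x80, P3 = 0xB2

Only C0 changed, to 0x29. In CBC, a change in C_i garbles P_i and flips the same bit in P_{i+1}. Decrypting the received ciphertext:
P0: D(K, 0x29) = 0xBD; 0xBD ⊕ 0x04 = 0xB9.
P1: D(K, 0x4A) = 0xDE; 0xDE ⊕ 0x29 = 0xF7.
P2: D(K, 0x5E) = 0xCA; 0xCA ⊕ 0x4A = 0x80.
P3: D(K, 0x78) = 0xEC; 0xEC ⊕ 0x5E = 0xB2.
Blocks that differ from the original plaintext: P0, P1.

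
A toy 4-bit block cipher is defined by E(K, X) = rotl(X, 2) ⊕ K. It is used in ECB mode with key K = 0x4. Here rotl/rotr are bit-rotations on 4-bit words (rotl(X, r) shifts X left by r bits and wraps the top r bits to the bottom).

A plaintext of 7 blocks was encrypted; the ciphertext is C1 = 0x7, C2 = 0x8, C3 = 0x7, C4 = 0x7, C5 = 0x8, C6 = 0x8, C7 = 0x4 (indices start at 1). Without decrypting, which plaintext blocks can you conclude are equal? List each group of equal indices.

P1 = P3 = P4; P2 = P5 = P6

ECB encrypts each block independently with the same key, so equal ciphertext blocks imply equal plaintext blocks.
C1 = C3 = C4 = 0x7, so P1 = P3 = P4.
C2 = C5 = C6 = 0x8, so P2 = P5 = P6.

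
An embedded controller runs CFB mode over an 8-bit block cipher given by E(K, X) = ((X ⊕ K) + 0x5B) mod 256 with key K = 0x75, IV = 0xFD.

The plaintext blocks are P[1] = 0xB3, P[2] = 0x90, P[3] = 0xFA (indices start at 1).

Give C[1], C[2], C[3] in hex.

CFB encryption: C_i = P_i ⊕ E(K, C_{i−1}), with C_{0} = IV.
C[1]: E(K, 0xFD) = 0xE3; 0xB3 ⊕ 0xE3 = 0x50.
C[2]: E(K, 0x50) = 0x80; 0x90 ⊕ 0x80 = 0x10.
C[3]: E(K, 0x10) = 0xC0; 0xFA ⊕ 0xC0 = 0x3A.

C[1] = 0x50, C[2] = 0x10, C[3] = 0x3A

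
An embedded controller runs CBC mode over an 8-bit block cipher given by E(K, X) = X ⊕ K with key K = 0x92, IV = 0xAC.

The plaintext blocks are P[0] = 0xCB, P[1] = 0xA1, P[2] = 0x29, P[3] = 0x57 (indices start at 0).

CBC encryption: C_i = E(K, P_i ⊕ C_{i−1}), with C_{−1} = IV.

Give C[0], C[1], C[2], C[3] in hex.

C[0] = 0xF5, C[1] = 0xC6, C[2] = 0x7D, C[3] = 0xB8

C[0]: P[0] ⊕ 0xAC = 0x67; E(K, 0x67) = 0xF5.
C[1]: P[1] ⊕ 0xF5 = 0x54; E(K, 0x54) = 0xC6.
C[2]: P[2] ⊕ 0xC6 = 0xEF; E(K, 0xEF) = 0x7D.
C[3]: P[3] ⊕ 0x7D = 0x2A; E(K, 0x2A) = 0xB8.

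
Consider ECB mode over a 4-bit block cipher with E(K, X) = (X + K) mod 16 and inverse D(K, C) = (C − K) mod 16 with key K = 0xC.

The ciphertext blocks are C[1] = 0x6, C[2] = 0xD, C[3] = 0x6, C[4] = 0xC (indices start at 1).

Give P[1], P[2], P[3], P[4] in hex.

P[1] = 0xA, P[2] = 0x1, P[3] = 0xA, P[4] = 0x0

ECB decryption: P_i = D(K, C_i).
P[1]: D(K, 0x6) = 0xA.
P[2]: D(K, 0xD) = 0x1.
P[3]: D(K, 0x6) = 0xA.
P[4]: D(K, 0xC) = 0x0.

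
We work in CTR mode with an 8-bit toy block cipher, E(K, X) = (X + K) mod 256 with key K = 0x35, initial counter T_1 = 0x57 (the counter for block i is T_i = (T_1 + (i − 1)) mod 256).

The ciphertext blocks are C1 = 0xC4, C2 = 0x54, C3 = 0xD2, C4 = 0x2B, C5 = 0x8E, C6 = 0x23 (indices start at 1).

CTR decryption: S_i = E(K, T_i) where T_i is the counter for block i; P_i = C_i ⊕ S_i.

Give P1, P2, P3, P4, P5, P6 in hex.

P1 = 0x48, P2 = 0xD9, P3 = 0x5C, P4 = 0xA4, P5 = 0x1E, P6 = 0xB2

P1: T = 0x57, S = E(K, T) = 0x8C; 0xC4 ⊕ 0x8C = 0x48.
P2: T = 0x58, S = E(K, T) = 0x8D; 0x54 ⊕ 0x8D = 0xD9.
P3: T = 0x59, S = E(K, T) = 0x8E; 0xD2 ⊕ 0x8E = 0x5C.
P4: T = 0x5A, S = E(K, T) = 0x8F; 0x2B ⊕ 0x8F = 0xA4.
P5: T = 0x5B, S = E(K, T) = 0x90; 0x8E ⊕ 0x90 = 0x1E.
P6: T = 0x5C, S = E(K, T) = 0x91; 0x23 ⊕ 0x91 = 0xB2.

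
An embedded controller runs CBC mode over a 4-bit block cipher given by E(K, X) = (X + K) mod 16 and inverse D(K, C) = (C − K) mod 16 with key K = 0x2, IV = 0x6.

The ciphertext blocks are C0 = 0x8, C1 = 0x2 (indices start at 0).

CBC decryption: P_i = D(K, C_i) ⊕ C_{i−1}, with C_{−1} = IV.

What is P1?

P1 = 0x8

P1: D(K, 0x2) = 0x0; 0x0 ⊕ 0x8 = 0x8.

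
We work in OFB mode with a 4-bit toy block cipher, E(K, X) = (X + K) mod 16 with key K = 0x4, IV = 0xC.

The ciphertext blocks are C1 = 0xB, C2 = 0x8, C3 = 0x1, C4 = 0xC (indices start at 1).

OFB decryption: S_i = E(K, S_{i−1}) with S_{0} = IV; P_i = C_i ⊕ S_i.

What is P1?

P1: S = E(K, 0xC) = 0x0; 0xB ⊕ 0x0 = 0xB.

P1 = 0xB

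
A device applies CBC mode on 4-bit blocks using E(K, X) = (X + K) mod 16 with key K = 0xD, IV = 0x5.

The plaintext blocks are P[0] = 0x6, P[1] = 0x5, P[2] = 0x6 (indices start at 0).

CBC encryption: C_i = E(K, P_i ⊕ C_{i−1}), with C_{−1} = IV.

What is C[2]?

C[0]: P[0] ⊕ 0x5 = 0x3; E(K, 0x3) = 0x0.
C[1]: P[1] ⊕ 0x0 = 0x5; E(K, 0x5) = 0x2.
C[2]: P[2] ⊕ 0x2 = 0x4; E(K, 0x4) = 0x1.

C[2] = 0x1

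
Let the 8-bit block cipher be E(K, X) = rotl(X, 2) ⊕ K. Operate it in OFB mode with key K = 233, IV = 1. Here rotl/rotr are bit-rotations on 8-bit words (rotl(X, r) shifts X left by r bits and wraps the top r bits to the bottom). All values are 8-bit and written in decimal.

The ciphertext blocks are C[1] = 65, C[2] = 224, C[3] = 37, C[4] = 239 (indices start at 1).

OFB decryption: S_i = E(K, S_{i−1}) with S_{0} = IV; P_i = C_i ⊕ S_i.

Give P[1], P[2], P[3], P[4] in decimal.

P[1] = 172, P[2] = 190, P[3] = 181, P[4] = 68

P[1]: S = E(K, 1) = 237; 65 ⊕ 237 = 172.
P[2]: S = E(K, 237) = 94; 224 ⊕ 94 = 190.
P[3]: S = E(K, 94) = 144; 37 ⊕ 144 = 181.
P[4]: S = E(K, 144) = 171; 239 ⊕ 171 = 68.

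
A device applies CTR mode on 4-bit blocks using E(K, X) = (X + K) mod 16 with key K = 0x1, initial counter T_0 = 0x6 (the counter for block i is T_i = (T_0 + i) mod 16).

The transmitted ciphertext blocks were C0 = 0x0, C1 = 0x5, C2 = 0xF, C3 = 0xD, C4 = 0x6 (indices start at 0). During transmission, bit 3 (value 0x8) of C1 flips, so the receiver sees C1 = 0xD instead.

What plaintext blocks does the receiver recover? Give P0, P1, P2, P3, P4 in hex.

CTR decryption: S_i = E(K, T_i) where T_i is the counter for block i; P_i = C_i ⊕ S_i.
Only C1 changed, to 0xD. In CTR, a change in C_i flips the same bit in P_i only; the keystream is unaffected. Decrypting the received ciphertext:
P0: T = 0x6, S = E(K, T) = 0x7; 0x0 ⊕ 0x7 = 0x7.
P1: T = 0x7, S = E(K, T) = 0x8; 0xD ⊕ 0x8 = 0x5.
P2: T = 0x8, S = E(K, T) = 0x9; 0xF ⊕ 0x9 = 0x6.
P3: T = 0x9, S = E(K, T) = 0xA; 0xD ⊕ 0xA = 0x7.
P4: T = 0xA, S = E(K, T) = 0xB; 0x6 ⊕ 0xB = 0xD.
Blocks that differ from the original plaintext: P1.

P0 = 0x7, P1 = 0x5, P2 = 0x6, P3 = 0x7, P4 = 0xD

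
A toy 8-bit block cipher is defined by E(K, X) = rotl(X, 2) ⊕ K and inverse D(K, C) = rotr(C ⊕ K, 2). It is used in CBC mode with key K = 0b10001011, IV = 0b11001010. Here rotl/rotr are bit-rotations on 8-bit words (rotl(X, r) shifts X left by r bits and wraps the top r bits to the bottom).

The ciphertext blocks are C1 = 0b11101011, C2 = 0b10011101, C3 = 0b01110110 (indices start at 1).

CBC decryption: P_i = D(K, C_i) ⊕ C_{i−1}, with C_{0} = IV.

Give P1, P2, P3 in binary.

P1 = 0b11010010, P2 = 0b01101110, P3 = 0b11100010

P1: D(K, 0b11101011) = 0b00011000; 0b00011000 ⊕ 0b11001010 = 0b11010010.
P2: D(K, 0b10011101) = 0b10000101; 0b10000101 ⊕ 0b11101011 = 0b01101110.
P3: D(K, 0b01110110) = 0b01111111; 0b01111111 ⊕ 0b10011101 = 0b11100010.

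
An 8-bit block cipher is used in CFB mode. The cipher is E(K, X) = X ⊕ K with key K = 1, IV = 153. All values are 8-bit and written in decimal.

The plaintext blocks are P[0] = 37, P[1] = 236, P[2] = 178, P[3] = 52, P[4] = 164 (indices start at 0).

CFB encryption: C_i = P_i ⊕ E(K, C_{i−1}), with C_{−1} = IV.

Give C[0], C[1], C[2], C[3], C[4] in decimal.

C[0]: E(K, 153) = 152; 37 ⊕ 152 = 189.
C[1]: E(K, 189) = 188; 236 ⊕ 188 = 80.
C[2]: E(K, 80) = 81; 178 ⊕ 81 = 227.
C[3]: E(K, 227) = 226; 52 ⊕ 226 = 214.
C[4]: E(K, 214) = 215; 164 ⊕ 215 = 115.

C[0] = 189, C[1] = 80, C[2] = 227, C[3] = 214, C[4] = 115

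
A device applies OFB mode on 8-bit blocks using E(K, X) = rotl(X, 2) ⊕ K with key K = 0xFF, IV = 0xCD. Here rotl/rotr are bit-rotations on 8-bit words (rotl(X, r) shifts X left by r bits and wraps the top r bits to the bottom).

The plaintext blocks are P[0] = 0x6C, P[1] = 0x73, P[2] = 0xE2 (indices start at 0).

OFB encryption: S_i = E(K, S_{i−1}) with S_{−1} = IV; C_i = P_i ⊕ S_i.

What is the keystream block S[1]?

0xDC

C[0]: S = E(K, 0xCD) = 0xC8; 0x6C ⊕ 0xC8 = 0xA4.
C[1]: S = E(K, 0xC8) = 0xDC; 0x73 ⊕ 0xDC = 0xAF.
So S[1] = 0xDC.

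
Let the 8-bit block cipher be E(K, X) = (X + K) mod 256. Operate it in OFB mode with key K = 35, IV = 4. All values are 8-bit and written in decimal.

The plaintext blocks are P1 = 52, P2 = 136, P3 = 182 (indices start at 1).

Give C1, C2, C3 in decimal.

OFB encryption: S_i = E(K, S_{i−1}) with S_{0} = IV; C_i = P_i ⊕ S_i.
C1: S = E(K, 4) = 39; 52 ⊕ 39 = 19.
C2: S = E(K, 39) = 74; 136 ⊕ 74 = 194.
C3: S = E(K, 74) = 109; 182 ⊕ 109 = 219.

C1 = 19, C2 = 194, C3 = 219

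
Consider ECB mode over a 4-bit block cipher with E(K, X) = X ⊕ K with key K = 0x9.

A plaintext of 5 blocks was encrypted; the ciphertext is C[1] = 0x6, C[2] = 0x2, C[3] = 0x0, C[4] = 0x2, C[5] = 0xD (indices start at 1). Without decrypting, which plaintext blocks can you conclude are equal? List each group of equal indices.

ECB encrypts each block independently with the same key, so equal ciphertext blocks imply equal plaintext blocks.
C[2] = C[4] = 0x2, so P[2] = P[4].

P[2] = P[4]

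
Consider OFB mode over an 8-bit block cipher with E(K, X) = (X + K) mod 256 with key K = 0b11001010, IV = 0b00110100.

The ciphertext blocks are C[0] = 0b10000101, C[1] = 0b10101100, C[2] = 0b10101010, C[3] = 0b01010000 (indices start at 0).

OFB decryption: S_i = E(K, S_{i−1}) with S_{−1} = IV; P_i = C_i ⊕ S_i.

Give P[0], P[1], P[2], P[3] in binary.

P[0]: S = E(K, 0b00110100) = 0b11111110; 0b10000101 ⊕ 0b11111110 = 0b01111011.
P[1]: S = E(K, 0b11111110) = 0b11001000; 0b10101100 ⊕ 0b11001000 = 0b01100100.
P[2]: S = E(K, 0b11001000) = 0b10010010; 0b10101010 ⊕ 0b10010010 = 0b00111000.
P[3]: S = E(K, 0b10010010) = 0b01011100; 0b01010000 ⊕ 0b01011100 = 0b00001100.

P[0] = 0b01111011, P[1] = 0b01100100, P[2] = 0b00111000, P[3] = 0b00001100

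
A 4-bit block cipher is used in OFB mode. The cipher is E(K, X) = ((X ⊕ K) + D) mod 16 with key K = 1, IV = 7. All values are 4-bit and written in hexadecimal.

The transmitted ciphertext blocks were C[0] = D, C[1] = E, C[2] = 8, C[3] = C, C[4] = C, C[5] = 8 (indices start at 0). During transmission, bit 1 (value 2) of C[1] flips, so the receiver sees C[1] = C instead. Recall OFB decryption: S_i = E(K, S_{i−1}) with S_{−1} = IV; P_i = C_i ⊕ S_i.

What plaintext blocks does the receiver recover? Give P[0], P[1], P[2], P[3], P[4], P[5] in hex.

P[0] = E, P[1] = 3, P[2] = 3, P[3] = B, P[4] = F, P[5] = 7

Only C[1] changed, to C. In OFB, a change in C_i flips the same bit in P_i only; the keystream is unaffected. Decrypting the received ciphertext:
P[0]: S = E(K, 7) = 3; D ⊕ 3 = E.
P[1]: S = E(K, 3) = F; C ⊕ F = 3.
P[2]: S = E(K, F) = B; 8 ⊕ B = 3.
P[3]: S = E(K, B) = 7; C ⊕ 7 = B.
P[4]: S = E(K, 7) = 3; C ⊕ 3 = F.
P[5]: S = E(K, 3) = F; 8 ⊕ F = 7.
Blocks that differ from the original plaintext: P[1].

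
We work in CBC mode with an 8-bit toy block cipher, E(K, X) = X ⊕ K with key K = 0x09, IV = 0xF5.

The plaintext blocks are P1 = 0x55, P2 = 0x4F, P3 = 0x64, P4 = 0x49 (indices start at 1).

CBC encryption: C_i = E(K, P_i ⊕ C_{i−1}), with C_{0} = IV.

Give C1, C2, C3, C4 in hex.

C1 = 0xA9, C2 = 0xEF, C3 = 0x82, C4 = 0xC2

C1: P1 ⊕ 0xF5 = 0xA0; E(K, 0xA0) = 0xA9.
C2: P2 ⊕ 0xA9 = 0xE6; E(K, 0xE6) = 0xEF.
C3: P3 ⊕ 0xEF = 0x8B; E(K, 0x8B) = 0x82.
C4: P4 ⊕ 0x82 = 0xCB; E(K, 0xCB) = 0xC2.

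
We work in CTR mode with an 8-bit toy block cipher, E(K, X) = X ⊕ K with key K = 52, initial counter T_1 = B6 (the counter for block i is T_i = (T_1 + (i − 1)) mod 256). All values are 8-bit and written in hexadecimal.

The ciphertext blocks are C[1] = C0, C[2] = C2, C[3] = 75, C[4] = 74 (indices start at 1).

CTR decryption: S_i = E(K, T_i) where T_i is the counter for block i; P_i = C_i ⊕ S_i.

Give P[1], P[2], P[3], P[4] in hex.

P[1] = 24, P[2] = 27, P[3] = 9F, P[4] = 9F

P[1]: T = B6, S = E(K, T) = E4; C0 ⊕ E4 = 24.
P[2]: T = B7, S = E(K, T) = E5; C2 ⊕ E5 = 27.
P[3]: T = B8, S = E(K, T) = EA; 75 ⊕ EA = 9F.
P[4]: T = B9, S = E(K, T) = EB; 74 ⊕ EB = 9F.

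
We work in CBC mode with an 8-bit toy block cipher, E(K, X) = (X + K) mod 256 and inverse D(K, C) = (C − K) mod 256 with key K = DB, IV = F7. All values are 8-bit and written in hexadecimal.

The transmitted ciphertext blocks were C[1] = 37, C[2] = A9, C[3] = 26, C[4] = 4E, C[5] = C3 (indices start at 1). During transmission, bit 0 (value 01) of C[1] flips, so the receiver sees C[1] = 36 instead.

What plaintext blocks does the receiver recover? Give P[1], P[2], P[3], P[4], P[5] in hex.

CBC decryption: P_i = D(K, C_i) ⊕ C_{i−1}, with C_{0} = IV.
Only C[1] changed, to 36. In CBC, a change in C_i garbles P_i and flips the same bit in P_{i+1}. Decrypting the received ciphertext:
P[1]: D(K, 36) = 5B; 5B ⊕ F7 = AC.
P[2]: D(K, A9) = CE; CE ⊕ 36 = F8.
P[3]: D(K, 26) = 4B; 4B ⊕ A9 = E2.
P[4]: D(K, 4E) = 73; 73 ⊕ 26 = 55.
P[5]: D(K, C3) = E8; E8 ⊕ 4E = A6.
Blocks that differ from the original plaintext: P[1], P[2].

P[1] = AC, P[2] = F8, P[3] = E2, P[4] = 55, P[5] = A6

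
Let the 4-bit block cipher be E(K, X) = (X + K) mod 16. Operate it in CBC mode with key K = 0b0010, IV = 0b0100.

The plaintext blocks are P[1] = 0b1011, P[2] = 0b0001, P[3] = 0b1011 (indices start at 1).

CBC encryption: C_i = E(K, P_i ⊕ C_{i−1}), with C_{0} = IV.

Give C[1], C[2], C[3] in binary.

C[1] = 0b0001, C[2] = 0b0010, C[3] = 0b1011

C[1]: P[1] ⊕ 0b0100 = 0b1111; E(K, 0b1111) = 0b0001.
C[2]: P[2] ⊕ 0b0001 = 0b0000; E(K, 0b0000) = 0b0010.
C[3]: P[3] ⊕ 0b0010 = 0b1001; E(K, 0b1001) = 0b1011.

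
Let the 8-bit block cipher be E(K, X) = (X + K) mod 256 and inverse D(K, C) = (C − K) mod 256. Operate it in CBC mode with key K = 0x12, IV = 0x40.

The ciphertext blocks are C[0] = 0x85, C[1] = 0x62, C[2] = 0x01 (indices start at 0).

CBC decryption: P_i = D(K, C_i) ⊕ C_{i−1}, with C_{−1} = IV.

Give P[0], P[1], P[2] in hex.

P[0]: D(K, 0x85) = 0x73; 0x73 ⊕ 0x40 = 0x33.
P[1]: D(K, 0x62) = 0x50; 0x50 ⊕ 0x85 = 0xD5.
P[2]: D(K, 0x01) = 0xEF; 0xEF ⊕ 0x62 = 0x8D.

P[0] = 0x33, P[1] = 0xD5, P[2] = 0x8D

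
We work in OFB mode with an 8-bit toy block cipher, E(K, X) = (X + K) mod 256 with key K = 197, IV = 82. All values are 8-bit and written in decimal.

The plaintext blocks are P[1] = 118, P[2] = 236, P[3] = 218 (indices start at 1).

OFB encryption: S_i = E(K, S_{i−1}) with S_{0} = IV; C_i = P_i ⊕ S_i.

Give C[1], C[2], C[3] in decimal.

C[1] = 97, C[2] = 48, C[3] = 123

C[1]: S = E(K, 82) = 23; 118 ⊕ 23 = 97.
C[2]: S = E(K, 23) = 220; 236 ⊕ 220 = 48.
C[3]: S = E(K, 220) = 161; 218 ⊕ 161 = 123.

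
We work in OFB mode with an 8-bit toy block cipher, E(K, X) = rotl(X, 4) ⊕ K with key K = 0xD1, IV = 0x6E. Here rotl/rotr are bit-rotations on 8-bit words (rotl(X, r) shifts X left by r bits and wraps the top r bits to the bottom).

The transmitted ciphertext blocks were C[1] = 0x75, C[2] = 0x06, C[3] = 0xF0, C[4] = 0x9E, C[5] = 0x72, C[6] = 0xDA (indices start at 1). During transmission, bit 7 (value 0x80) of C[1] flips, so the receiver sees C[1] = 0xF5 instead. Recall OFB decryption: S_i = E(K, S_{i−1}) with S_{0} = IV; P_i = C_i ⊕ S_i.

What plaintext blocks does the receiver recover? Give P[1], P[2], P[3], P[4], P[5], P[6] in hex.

Only C[1] changed, to 0xF5. In OFB, a change in C_i flips the same bit in P_i only; the keystream is unaffected. Decrypting the received ciphertext:
P[1]: S = E(K, 0x6E) = 0x37; 0xF5 ⊕ 0x37 = 0xC2.
P[2]: S = E(K, 0x37) = 0xA2; 0x06 ⊕ 0xA2 = 0xA4.
P[3]: S = E(K, 0xA2) = 0xFB; 0xF0 ⊕ 0xFB = 0x0B.
P[4]: S = E(K, 0xFB) = 0x6E; 0x9E ⊕ 0x6E = 0xF0.
P[5]: S = E(K, 0x6E) = 0x37; 0x72 ⊕ 0x37 = 0x45.
P[6]: S = E(K, 0x37) = 0xA2; 0xDA ⊕ 0xA2 = 0x78.
Blocks that differ from the original plaintext: P[1].

P[1] = 0xC2, P[2] = 0xA4, P[3] = 0x0B, P[4] = 0xF0, P[5] = 0x45, P[6] = 0x78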